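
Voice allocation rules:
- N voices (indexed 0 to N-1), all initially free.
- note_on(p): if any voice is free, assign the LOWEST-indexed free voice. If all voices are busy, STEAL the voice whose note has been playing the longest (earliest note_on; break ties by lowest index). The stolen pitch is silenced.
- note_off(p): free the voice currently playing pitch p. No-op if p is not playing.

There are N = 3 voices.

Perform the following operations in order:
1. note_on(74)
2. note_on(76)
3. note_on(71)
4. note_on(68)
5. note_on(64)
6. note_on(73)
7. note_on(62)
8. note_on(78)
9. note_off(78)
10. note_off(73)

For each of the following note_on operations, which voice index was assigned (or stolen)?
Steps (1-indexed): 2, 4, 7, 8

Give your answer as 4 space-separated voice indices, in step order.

Answer: 1 0 0 1

Derivation:
Op 1: note_on(74): voice 0 is free -> assigned | voices=[74 - -]
Op 2: note_on(76): voice 1 is free -> assigned | voices=[74 76 -]
Op 3: note_on(71): voice 2 is free -> assigned | voices=[74 76 71]
Op 4: note_on(68): all voices busy, STEAL voice 0 (pitch 74, oldest) -> assign | voices=[68 76 71]
Op 5: note_on(64): all voices busy, STEAL voice 1 (pitch 76, oldest) -> assign | voices=[68 64 71]
Op 6: note_on(73): all voices busy, STEAL voice 2 (pitch 71, oldest) -> assign | voices=[68 64 73]
Op 7: note_on(62): all voices busy, STEAL voice 0 (pitch 68, oldest) -> assign | voices=[62 64 73]
Op 8: note_on(78): all voices busy, STEAL voice 1 (pitch 64, oldest) -> assign | voices=[62 78 73]
Op 9: note_off(78): free voice 1 | voices=[62 - 73]
Op 10: note_off(73): free voice 2 | voices=[62 - -]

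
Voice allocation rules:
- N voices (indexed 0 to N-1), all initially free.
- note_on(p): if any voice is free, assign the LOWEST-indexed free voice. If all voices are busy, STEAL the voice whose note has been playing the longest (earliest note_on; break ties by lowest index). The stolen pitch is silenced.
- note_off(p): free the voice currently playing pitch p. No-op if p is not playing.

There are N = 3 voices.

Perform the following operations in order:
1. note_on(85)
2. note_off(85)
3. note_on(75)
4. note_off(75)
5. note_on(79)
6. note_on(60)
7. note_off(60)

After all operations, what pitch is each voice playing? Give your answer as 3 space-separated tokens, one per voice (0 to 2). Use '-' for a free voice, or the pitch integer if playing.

Op 1: note_on(85): voice 0 is free -> assigned | voices=[85 - -]
Op 2: note_off(85): free voice 0 | voices=[- - -]
Op 3: note_on(75): voice 0 is free -> assigned | voices=[75 - -]
Op 4: note_off(75): free voice 0 | voices=[- - -]
Op 5: note_on(79): voice 0 is free -> assigned | voices=[79 - -]
Op 6: note_on(60): voice 1 is free -> assigned | voices=[79 60 -]
Op 7: note_off(60): free voice 1 | voices=[79 - -]

Answer: 79 - -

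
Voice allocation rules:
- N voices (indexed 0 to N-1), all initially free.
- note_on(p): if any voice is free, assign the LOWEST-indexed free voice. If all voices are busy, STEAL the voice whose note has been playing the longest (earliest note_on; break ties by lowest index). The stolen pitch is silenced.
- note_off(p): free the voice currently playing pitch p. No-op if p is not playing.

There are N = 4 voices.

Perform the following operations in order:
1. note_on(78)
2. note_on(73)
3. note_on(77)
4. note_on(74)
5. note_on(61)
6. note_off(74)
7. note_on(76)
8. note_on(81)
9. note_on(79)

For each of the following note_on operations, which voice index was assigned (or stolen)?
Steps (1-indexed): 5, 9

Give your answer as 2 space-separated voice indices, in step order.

Op 1: note_on(78): voice 0 is free -> assigned | voices=[78 - - -]
Op 2: note_on(73): voice 1 is free -> assigned | voices=[78 73 - -]
Op 3: note_on(77): voice 2 is free -> assigned | voices=[78 73 77 -]
Op 4: note_on(74): voice 3 is free -> assigned | voices=[78 73 77 74]
Op 5: note_on(61): all voices busy, STEAL voice 0 (pitch 78, oldest) -> assign | voices=[61 73 77 74]
Op 6: note_off(74): free voice 3 | voices=[61 73 77 -]
Op 7: note_on(76): voice 3 is free -> assigned | voices=[61 73 77 76]
Op 8: note_on(81): all voices busy, STEAL voice 1 (pitch 73, oldest) -> assign | voices=[61 81 77 76]
Op 9: note_on(79): all voices busy, STEAL voice 2 (pitch 77, oldest) -> assign | voices=[61 81 79 76]

Answer: 0 2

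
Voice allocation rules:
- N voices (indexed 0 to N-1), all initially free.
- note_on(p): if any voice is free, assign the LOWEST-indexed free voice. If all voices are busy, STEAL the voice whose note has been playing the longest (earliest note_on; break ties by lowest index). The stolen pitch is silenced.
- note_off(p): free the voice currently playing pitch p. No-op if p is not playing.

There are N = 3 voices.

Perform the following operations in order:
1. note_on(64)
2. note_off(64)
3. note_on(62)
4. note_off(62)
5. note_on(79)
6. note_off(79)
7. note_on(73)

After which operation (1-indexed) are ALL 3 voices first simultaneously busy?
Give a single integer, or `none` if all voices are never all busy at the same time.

Op 1: note_on(64): voice 0 is free -> assigned | voices=[64 - -]
Op 2: note_off(64): free voice 0 | voices=[- - -]
Op 3: note_on(62): voice 0 is free -> assigned | voices=[62 - -]
Op 4: note_off(62): free voice 0 | voices=[- - -]
Op 5: note_on(79): voice 0 is free -> assigned | voices=[79 - -]
Op 6: note_off(79): free voice 0 | voices=[- - -]
Op 7: note_on(73): voice 0 is free -> assigned | voices=[73 - -]

Answer: none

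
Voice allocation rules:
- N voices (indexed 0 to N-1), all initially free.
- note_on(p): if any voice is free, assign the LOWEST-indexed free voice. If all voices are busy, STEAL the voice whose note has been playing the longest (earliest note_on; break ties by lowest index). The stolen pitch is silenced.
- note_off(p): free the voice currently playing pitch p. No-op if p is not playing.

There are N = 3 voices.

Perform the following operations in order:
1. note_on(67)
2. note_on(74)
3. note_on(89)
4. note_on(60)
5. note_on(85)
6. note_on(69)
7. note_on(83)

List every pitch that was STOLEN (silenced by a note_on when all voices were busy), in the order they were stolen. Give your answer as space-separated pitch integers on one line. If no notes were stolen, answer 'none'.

Answer: 67 74 89 60

Derivation:
Op 1: note_on(67): voice 0 is free -> assigned | voices=[67 - -]
Op 2: note_on(74): voice 1 is free -> assigned | voices=[67 74 -]
Op 3: note_on(89): voice 2 is free -> assigned | voices=[67 74 89]
Op 4: note_on(60): all voices busy, STEAL voice 0 (pitch 67, oldest) -> assign | voices=[60 74 89]
Op 5: note_on(85): all voices busy, STEAL voice 1 (pitch 74, oldest) -> assign | voices=[60 85 89]
Op 6: note_on(69): all voices busy, STEAL voice 2 (pitch 89, oldest) -> assign | voices=[60 85 69]
Op 7: note_on(83): all voices busy, STEAL voice 0 (pitch 60, oldest) -> assign | voices=[83 85 69]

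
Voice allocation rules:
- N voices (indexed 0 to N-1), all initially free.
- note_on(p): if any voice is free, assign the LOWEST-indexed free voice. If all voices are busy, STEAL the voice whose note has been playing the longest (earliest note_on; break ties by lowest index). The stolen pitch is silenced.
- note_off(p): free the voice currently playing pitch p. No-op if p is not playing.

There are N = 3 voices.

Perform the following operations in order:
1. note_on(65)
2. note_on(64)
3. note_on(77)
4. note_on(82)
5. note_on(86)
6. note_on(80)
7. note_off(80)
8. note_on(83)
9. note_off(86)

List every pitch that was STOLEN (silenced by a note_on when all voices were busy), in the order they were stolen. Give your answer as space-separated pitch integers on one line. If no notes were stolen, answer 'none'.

Answer: 65 64 77

Derivation:
Op 1: note_on(65): voice 0 is free -> assigned | voices=[65 - -]
Op 2: note_on(64): voice 1 is free -> assigned | voices=[65 64 -]
Op 3: note_on(77): voice 2 is free -> assigned | voices=[65 64 77]
Op 4: note_on(82): all voices busy, STEAL voice 0 (pitch 65, oldest) -> assign | voices=[82 64 77]
Op 5: note_on(86): all voices busy, STEAL voice 1 (pitch 64, oldest) -> assign | voices=[82 86 77]
Op 6: note_on(80): all voices busy, STEAL voice 2 (pitch 77, oldest) -> assign | voices=[82 86 80]
Op 7: note_off(80): free voice 2 | voices=[82 86 -]
Op 8: note_on(83): voice 2 is free -> assigned | voices=[82 86 83]
Op 9: note_off(86): free voice 1 | voices=[82 - 83]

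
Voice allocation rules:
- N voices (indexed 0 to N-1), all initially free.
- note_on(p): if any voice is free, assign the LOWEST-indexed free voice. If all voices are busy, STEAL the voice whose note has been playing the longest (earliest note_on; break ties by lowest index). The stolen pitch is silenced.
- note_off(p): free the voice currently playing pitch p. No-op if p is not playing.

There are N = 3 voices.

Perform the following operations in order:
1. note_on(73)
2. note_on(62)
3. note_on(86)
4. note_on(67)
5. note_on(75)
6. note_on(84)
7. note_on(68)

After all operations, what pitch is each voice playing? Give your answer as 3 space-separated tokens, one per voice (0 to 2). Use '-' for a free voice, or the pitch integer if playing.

Op 1: note_on(73): voice 0 is free -> assigned | voices=[73 - -]
Op 2: note_on(62): voice 1 is free -> assigned | voices=[73 62 -]
Op 3: note_on(86): voice 2 is free -> assigned | voices=[73 62 86]
Op 4: note_on(67): all voices busy, STEAL voice 0 (pitch 73, oldest) -> assign | voices=[67 62 86]
Op 5: note_on(75): all voices busy, STEAL voice 1 (pitch 62, oldest) -> assign | voices=[67 75 86]
Op 6: note_on(84): all voices busy, STEAL voice 2 (pitch 86, oldest) -> assign | voices=[67 75 84]
Op 7: note_on(68): all voices busy, STEAL voice 0 (pitch 67, oldest) -> assign | voices=[68 75 84]

Answer: 68 75 84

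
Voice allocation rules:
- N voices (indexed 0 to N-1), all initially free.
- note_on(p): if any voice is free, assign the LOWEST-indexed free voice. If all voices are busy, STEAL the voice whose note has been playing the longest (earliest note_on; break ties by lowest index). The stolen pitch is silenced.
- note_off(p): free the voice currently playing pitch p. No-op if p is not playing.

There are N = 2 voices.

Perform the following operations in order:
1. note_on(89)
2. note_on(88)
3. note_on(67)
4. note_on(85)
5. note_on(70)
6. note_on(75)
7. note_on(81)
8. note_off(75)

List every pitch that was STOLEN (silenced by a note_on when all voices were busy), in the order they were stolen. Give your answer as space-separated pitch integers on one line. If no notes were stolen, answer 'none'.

Op 1: note_on(89): voice 0 is free -> assigned | voices=[89 -]
Op 2: note_on(88): voice 1 is free -> assigned | voices=[89 88]
Op 3: note_on(67): all voices busy, STEAL voice 0 (pitch 89, oldest) -> assign | voices=[67 88]
Op 4: note_on(85): all voices busy, STEAL voice 1 (pitch 88, oldest) -> assign | voices=[67 85]
Op 5: note_on(70): all voices busy, STEAL voice 0 (pitch 67, oldest) -> assign | voices=[70 85]
Op 6: note_on(75): all voices busy, STEAL voice 1 (pitch 85, oldest) -> assign | voices=[70 75]
Op 7: note_on(81): all voices busy, STEAL voice 0 (pitch 70, oldest) -> assign | voices=[81 75]
Op 8: note_off(75): free voice 1 | voices=[81 -]

Answer: 89 88 67 85 70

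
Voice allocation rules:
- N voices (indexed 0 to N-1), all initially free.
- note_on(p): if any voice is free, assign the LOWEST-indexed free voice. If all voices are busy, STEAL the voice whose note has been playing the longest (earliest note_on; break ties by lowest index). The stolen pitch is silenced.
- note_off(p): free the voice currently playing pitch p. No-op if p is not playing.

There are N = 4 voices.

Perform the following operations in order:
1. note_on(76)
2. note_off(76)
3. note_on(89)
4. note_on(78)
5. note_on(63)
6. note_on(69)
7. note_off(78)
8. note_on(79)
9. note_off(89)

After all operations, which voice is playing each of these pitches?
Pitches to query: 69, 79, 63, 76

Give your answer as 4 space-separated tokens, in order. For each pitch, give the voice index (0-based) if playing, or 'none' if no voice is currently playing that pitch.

Op 1: note_on(76): voice 0 is free -> assigned | voices=[76 - - -]
Op 2: note_off(76): free voice 0 | voices=[- - - -]
Op 3: note_on(89): voice 0 is free -> assigned | voices=[89 - - -]
Op 4: note_on(78): voice 1 is free -> assigned | voices=[89 78 - -]
Op 5: note_on(63): voice 2 is free -> assigned | voices=[89 78 63 -]
Op 6: note_on(69): voice 3 is free -> assigned | voices=[89 78 63 69]
Op 7: note_off(78): free voice 1 | voices=[89 - 63 69]
Op 8: note_on(79): voice 1 is free -> assigned | voices=[89 79 63 69]
Op 9: note_off(89): free voice 0 | voices=[- 79 63 69]

Answer: 3 1 2 none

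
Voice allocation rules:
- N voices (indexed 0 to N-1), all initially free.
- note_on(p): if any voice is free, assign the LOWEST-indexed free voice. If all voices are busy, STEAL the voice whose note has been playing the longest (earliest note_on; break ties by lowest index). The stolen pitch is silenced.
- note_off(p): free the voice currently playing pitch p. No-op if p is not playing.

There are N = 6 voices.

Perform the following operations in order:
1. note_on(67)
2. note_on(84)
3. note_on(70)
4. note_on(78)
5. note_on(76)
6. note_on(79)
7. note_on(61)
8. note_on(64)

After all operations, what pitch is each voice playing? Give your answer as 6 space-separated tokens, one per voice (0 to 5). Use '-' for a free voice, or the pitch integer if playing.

Answer: 61 64 70 78 76 79

Derivation:
Op 1: note_on(67): voice 0 is free -> assigned | voices=[67 - - - - -]
Op 2: note_on(84): voice 1 is free -> assigned | voices=[67 84 - - - -]
Op 3: note_on(70): voice 2 is free -> assigned | voices=[67 84 70 - - -]
Op 4: note_on(78): voice 3 is free -> assigned | voices=[67 84 70 78 - -]
Op 5: note_on(76): voice 4 is free -> assigned | voices=[67 84 70 78 76 -]
Op 6: note_on(79): voice 5 is free -> assigned | voices=[67 84 70 78 76 79]
Op 7: note_on(61): all voices busy, STEAL voice 0 (pitch 67, oldest) -> assign | voices=[61 84 70 78 76 79]
Op 8: note_on(64): all voices busy, STEAL voice 1 (pitch 84, oldest) -> assign | voices=[61 64 70 78 76 79]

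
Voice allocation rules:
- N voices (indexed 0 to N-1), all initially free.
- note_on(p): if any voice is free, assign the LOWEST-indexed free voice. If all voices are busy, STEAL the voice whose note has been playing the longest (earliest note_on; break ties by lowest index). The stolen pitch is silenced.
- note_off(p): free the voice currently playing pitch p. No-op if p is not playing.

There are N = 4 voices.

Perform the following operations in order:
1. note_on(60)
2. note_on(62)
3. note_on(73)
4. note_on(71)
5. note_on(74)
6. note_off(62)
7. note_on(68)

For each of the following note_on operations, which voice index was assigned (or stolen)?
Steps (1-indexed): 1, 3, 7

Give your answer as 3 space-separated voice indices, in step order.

Answer: 0 2 1

Derivation:
Op 1: note_on(60): voice 0 is free -> assigned | voices=[60 - - -]
Op 2: note_on(62): voice 1 is free -> assigned | voices=[60 62 - -]
Op 3: note_on(73): voice 2 is free -> assigned | voices=[60 62 73 -]
Op 4: note_on(71): voice 3 is free -> assigned | voices=[60 62 73 71]
Op 5: note_on(74): all voices busy, STEAL voice 0 (pitch 60, oldest) -> assign | voices=[74 62 73 71]
Op 6: note_off(62): free voice 1 | voices=[74 - 73 71]
Op 7: note_on(68): voice 1 is free -> assigned | voices=[74 68 73 71]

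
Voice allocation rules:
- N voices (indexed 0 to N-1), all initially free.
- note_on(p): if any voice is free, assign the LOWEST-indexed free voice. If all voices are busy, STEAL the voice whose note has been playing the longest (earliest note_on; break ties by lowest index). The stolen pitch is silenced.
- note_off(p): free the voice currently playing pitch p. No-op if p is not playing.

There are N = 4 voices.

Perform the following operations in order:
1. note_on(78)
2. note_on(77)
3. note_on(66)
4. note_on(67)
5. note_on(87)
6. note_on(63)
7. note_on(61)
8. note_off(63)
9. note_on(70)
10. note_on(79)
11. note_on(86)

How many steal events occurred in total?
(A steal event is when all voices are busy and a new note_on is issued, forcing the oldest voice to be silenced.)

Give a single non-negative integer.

Answer: 5

Derivation:
Op 1: note_on(78): voice 0 is free -> assigned | voices=[78 - - -]
Op 2: note_on(77): voice 1 is free -> assigned | voices=[78 77 - -]
Op 3: note_on(66): voice 2 is free -> assigned | voices=[78 77 66 -]
Op 4: note_on(67): voice 3 is free -> assigned | voices=[78 77 66 67]
Op 5: note_on(87): all voices busy, STEAL voice 0 (pitch 78, oldest) -> assign | voices=[87 77 66 67]
Op 6: note_on(63): all voices busy, STEAL voice 1 (pitch 77, oldest) -> assign | voices=[87 63 66 67]
Op 7: note_on(61): all voices busy, STEAL voice 2 (pitch 66, oldest) -> assign | voices=[87 63 61 67]
Op 8: note_off(63): free voice 1 | voices=[87 - 61 67]
Op 9: note_on(70): voice 1 is free -> assigned | voices=[87 70 61 67]
Op 10: note_on(79): all voices busy, STEAL voice 3 (pitch 67, oldest) -> assign | voices=[87 70 61 79]
Op 11: note_on(86): all voices busy, STEAL voice 0 (pitch 87, oldest) -> assign | voices=[86 70 61 79]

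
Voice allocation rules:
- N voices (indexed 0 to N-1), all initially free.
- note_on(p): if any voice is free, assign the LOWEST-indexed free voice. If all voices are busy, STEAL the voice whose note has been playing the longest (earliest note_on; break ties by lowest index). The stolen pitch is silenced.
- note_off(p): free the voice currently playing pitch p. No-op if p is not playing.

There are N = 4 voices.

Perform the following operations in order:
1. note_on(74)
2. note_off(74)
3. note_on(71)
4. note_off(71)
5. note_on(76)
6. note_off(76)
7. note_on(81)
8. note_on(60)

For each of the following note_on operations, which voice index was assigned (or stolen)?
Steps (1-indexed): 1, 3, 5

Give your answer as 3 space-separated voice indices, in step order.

Op 1: note_on(74): voice 0 is free -> assigned | voices=[74 - - -]
Op 2: note_off(74): free voice 0 | voices=[- - - -]
Op 3: note_on(71): voice 0 is free -> assigned | voices=[71 - - -]
Op 4: note_off(71): free voice 0 | voices=[- - - -]
Op 5: note_on(76): voice 0 is free -> assigned | voices=[76 - - -]
Op 6: note_off(76): free voice 0 | voices=[- - - -]
Op 7: note_on(81): voice 0 is free -> assigned | voices=[81 - - -]
Op 8: note_on(60): voice 1 is free -> assigned | voices=[81 60 - -]

Answer: 0 0 0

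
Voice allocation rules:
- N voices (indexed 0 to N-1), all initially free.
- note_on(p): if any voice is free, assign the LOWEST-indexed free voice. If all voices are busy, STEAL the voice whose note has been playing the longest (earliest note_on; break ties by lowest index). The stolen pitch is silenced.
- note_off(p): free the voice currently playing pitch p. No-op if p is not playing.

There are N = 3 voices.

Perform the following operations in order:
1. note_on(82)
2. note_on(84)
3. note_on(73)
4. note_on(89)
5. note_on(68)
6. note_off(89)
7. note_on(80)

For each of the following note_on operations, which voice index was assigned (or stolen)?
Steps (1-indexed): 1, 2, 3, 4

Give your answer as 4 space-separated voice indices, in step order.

Answer: 0 1 2 0

Derivation:
Op 1: note_on(82): voice 0 is free -> assigned | voices=[82 - -]
Op 2: note_on(84): voice 1 is free -> assigned | voices=[82 84 -]
Op 3: note_on(73): voice 2 is free -> assigned | voices=[82 84 73]
Op 4: note_on(89): all voices busy, STEAL voice 0 (pitch 82, oldest) -> assign | voices=[89 84 73]
Op 5: note_on(68): all voices busy, STEAL voice 1 (pitch 84, oldest) -> assign | voices=[89 68 73]
Op 6: note_off(89): free voice 0 | voices=[- 68 73]
Op 7: note_on(80): voice 0 is free -> assigned | voices=[80 68 73]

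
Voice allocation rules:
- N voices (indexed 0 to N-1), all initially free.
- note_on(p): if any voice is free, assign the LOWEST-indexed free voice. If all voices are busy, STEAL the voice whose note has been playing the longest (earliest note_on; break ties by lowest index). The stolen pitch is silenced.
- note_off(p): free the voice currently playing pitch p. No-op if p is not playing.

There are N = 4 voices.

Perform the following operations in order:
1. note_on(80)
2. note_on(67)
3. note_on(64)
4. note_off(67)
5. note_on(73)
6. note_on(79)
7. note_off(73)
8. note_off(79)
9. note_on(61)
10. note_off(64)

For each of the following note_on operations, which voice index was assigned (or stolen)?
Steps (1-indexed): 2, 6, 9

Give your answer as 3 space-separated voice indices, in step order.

Op 1: note_on(80): voice 0 is free -> assigned | voices=[80 - - -]
Op 2: note_on(67): voice 1 is free -> assigned | voices=[80 67 - -]
Op 3: note_on(64): voice 2 is free -> assigned | voices=[80 67 64 -]
Op 4: note_off(67): free voice 1 | voices=[80 - 64 -]
Op 5: note_on(73): voice 1 is free -> assigned | voices=[80 73 64 -]
Op 6: note_on(79): voice 3 is free -> assigned | voices=[80 73 64 79]
Op 7: note_off(73): free voice 1 | voices=[80 - 64 79]
Op 8: note_off(79): free voice 3 | voices=[80 - 64 -]
Op 9: note_on(61): voice 1 is free -> assigned | voices=[80 61 64 -]
Op 10: note_off(64): free voice 2 | voices=[80 61 - -]

Answer: 1 3 1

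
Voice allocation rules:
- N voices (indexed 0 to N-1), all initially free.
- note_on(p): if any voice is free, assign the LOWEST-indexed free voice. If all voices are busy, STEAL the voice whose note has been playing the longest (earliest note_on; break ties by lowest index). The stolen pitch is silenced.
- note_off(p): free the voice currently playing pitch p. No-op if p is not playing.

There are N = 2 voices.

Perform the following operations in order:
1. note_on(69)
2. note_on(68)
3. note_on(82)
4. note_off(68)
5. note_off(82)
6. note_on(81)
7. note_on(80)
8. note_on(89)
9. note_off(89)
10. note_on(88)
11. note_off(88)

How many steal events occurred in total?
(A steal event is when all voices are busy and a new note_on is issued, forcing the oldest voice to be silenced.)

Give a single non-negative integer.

Op 1: note_on(69): voice 0 is free -> assigned | voices=[69 -]
Op 2: note_on(68): voice 1 is free -> assigned | voices=[69 68]
Op 3: note_on(82): all voices busy, STEAL voice 0 (pitch 69, oldest) -> assign | voices=[82 68]
Op 4: note_off(68): free voice 1 | voices=[82 -]
Op 5: note_off(82): free voice 0 | voices=[- -]
Op 6: note_on(81): voice 0 is free -> assigned | voices=[81 -]
Op 7: note_on(80): voice 1 is free -> assigned | voices=[81 80]
Op 8: note_on(89): all voices busy, STEAL voice 0 (pitch 81, oldest) -> assign | voices=[89 80]
Op 9: note_off(89): free voice 0 | voices=[- 80]
Op 10: note_on(88): voice 0 is free -> assigned | voices=[88 80]
Op 11: note_off(88): free voice 0 | voices=[- 80]

Answer: 2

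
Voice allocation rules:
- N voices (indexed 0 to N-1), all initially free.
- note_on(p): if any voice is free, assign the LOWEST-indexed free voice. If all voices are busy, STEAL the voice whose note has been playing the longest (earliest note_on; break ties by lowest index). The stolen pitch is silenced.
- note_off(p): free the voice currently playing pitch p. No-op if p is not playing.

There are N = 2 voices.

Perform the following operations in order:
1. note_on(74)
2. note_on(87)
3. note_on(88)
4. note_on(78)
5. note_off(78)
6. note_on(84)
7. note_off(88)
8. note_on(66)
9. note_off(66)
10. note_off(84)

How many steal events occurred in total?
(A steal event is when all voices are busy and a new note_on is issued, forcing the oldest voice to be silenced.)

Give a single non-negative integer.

Op 1: note_on(74): voice 0 is free -> assigned | voices=[74 -]
Op 2: note_on(87): voice 1 is free -> assigned | voices=[74 87]
Op 3: note_on(88): all voices busy, STEAL voice 0 (pitch 74, oldest) -> assign | voices=[88 87]
Op 4: note_on(78): all voices busy, STEAL voice 1 (pitch 87, oldest) -> assign | voices=[88 78]
Op 5: note_off(78): free voice 1 | voices=[88 -]
Op 6: note_on(84): voice 1 is free -> assigned | voices=[88 84]
Op 7: note_off(88): free voice 0 | voices=[- 84]
Op 8: note_on(66): voice 0 is free -> assigned | voices=[66 84]
Op 9: note_off(66): free voice 0 | voices=[- 84]
Op 10: note_off(84): free voice 1 | voices=[- -]

Answer: 2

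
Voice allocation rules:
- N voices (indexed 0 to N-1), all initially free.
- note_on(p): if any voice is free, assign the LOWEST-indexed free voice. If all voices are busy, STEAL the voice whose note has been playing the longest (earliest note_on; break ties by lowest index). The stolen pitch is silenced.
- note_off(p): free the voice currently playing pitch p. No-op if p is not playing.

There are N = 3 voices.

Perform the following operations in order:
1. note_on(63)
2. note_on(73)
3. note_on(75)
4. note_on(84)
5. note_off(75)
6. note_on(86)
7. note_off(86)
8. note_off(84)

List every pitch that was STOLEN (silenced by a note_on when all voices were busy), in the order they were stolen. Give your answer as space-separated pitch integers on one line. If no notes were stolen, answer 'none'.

Answer: 63

Derivation:
Op 1: note_on(63): voice 0 is free -> assigned | voices=[63 - -]
Op 2: note_on(73): voice 1 is free -> assigned | voices=[63 73 -]
Op 3: note_on(75): voice 2 is free -> assigned | voices=[63 73 75]
Op 4: note_on(84): all voices busy, STEAL voice 0 (pitch 63, oldest) -> assign | voices=[84 73 75]
Op 5: note_off(75): free voice 2 | voices=[84 73 -]
Op 6: note_on(86): voice 2 is free -> assigned | voices=[84 73 86]
Op 7: note_off(86): free voice 2 | voices=[84 73 -]
Op 8: note_off(84): free voice 0 | voices=[- 73 -]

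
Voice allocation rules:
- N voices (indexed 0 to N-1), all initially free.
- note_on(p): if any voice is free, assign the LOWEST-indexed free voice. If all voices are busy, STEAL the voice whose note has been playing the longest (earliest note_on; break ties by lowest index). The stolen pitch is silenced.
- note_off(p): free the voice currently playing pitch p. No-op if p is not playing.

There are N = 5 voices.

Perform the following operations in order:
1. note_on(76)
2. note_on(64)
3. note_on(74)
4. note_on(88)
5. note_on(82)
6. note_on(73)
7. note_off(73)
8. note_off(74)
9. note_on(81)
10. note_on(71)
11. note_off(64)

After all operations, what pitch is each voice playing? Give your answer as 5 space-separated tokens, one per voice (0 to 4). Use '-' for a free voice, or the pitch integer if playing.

Answer: 81 - 71 88 82

Derivation:
Op 1: note_on(76): voice 0 is free -> assigned | voices=[76 - - - -]
Op 2: note_on(64): voice 1 is free -> assigned | voices=[76 64 - - -]
Op 3: note_on(74): voice 2 is free -> assigned | voices=[76 64 74 - -]
Op 4: note_on(88): voice 3 is free -> assigned | voices=[76 64 74 88 -]
Op 5: note_on(82): voice 4 is free -> assigned | voices=[76 64 74 88 82]
Op 6: note_on(73): all voices busy, STEAL voice 0 (pitch 76, oldest) -> assign | voices=[73 64 74 88 82]
Op 7: note_off(73): free voice 0 | voices=[- 64 74 88 82]
Op 8: note_off(74): free voice 2 | voices=[- 64 - 88 82]
Op 9: note_on(81): voice 0 is free -> assigned | voices=[81 64 - 88 82]
Op 10: note_on(71): voice 2 is free -> assigned | voices=[81 64 71 88 82]
Op 11: note_off(64): free voice 1 | voices=[81 - 71 88 82]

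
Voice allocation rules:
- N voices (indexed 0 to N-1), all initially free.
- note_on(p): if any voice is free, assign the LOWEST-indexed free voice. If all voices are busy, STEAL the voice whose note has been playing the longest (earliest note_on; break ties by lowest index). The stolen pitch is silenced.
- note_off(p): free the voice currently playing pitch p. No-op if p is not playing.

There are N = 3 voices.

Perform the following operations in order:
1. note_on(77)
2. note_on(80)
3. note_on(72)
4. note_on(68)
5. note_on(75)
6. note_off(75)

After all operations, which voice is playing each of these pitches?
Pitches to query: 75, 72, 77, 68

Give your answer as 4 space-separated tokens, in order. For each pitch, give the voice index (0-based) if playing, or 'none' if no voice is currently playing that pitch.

Op 1: note_on(77): voice 0 is free -> assigned | voices=[77 - -]
Op 2: note_on(80): voice 1 is free -> assigned | voices=[77 80 -]
Op 3: note_on(72): voice 2 is free -> assigned | voices=[77 80 72]
Op 4: note_on(68): all voices busy, STEAL voice 0 (pitch 77, oldest) -> assign | voices=[68 80 72]
Op 5: note_on(75): all voices busy, STEAL voice 1 (pitch 80, oldest) -> assign | voices=[68 75 72]
Op 6: note_off(75): free voice 1 | voices=[68 - 72]

Answer: none 2 none 0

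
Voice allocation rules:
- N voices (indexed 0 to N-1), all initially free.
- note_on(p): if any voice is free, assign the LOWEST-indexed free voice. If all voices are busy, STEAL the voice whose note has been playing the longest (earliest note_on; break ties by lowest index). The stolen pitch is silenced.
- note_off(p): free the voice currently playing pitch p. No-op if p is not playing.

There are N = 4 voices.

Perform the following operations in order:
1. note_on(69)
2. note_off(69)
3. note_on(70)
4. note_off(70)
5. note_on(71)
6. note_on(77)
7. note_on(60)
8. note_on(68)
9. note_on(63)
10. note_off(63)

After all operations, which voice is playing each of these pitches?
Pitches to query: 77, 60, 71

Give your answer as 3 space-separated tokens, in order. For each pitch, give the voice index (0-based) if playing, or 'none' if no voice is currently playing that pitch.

Op 1: note_on(69): voice 0 is free -> assigned | voices=[69 - - -]
Op 2: note_off(69): free voice 0 | voices=[- - - -]
Op 3: note_on(70): voice 0 is free -> assigned | voices=[70 - - -]
Op 4: note_off(70): free voice 0 | voices=[- - - -]
Op 5: note_on(71): voice 0 is free -> assigned | voices=[71 - - -]
Op 6: note_on(77): voice 1 is free -> assigned | voices=[71 77 - -]
Op 7: note_on(60): voice 2 is free -> assigned | voices=[71 77 60 -]
Op 8: note_on(68): voice 3 is free -> assigned | voices=[71 77 60 68]
Op 9: note_on(63): all voices busy, STEAL voice 0 (pitch 71, oldest) -> assign | voices=[63 77 60 68]
Op 10: note_off(63): free voice 0 | voices=[- 77 60 68]

Answer: 1 2 none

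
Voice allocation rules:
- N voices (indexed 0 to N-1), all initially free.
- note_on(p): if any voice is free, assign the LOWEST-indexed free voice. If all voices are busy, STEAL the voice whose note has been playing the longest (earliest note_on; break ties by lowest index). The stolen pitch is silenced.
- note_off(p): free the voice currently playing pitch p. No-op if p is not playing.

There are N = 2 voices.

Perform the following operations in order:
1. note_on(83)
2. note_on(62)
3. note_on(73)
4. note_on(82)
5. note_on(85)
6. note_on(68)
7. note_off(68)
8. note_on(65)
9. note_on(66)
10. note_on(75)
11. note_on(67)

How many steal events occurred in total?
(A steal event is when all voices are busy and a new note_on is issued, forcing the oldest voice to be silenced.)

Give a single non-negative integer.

Answer: 7

Derivation:
Op 1: note_on(83): voice 0 is free -> assigned | voices=[83 -]
Op 2: note_on(62): voice 1 is free -> assigned | voices=[83 62]
Op 3: note_on(73): all voices busy, STEAL voice 0 (pitch 83, oldest) -> assign | voices=[73 62]
Op 4: note_on(82): all voices busy, STEAL voice 1 (pitch 62, oldest) -> assign | voices=[73 82]
Op 5: note_on(85): all voices busy, STEAL voice 0 (pitch 73, oldest) -> assign | voices=[85 82]
Op 6: note_on(68): all voices busy, STEAL voice 1 (pitch 82, oldest) -> assign | voices=[85 68]
Op 7: note_off(68): free voice 1 | voices=[85 -]
Op 8: note_on(65): voice 1 is free -> assigned | voices=[85 65]
Op 9: note_on(66): all voices busy, STEAL voice 0 (pitch 85, oldest) -> assign | voices=[66 65]
Op 10: note_on(75): all voices busy, STEAL voice 1 (pitch 65, oldest) -> assign | voices=[66 75]
Op 11: note_on(67): all voices busy, STEAL voice 0 (pitch 66, oldest) -> assign | voices=[67 75]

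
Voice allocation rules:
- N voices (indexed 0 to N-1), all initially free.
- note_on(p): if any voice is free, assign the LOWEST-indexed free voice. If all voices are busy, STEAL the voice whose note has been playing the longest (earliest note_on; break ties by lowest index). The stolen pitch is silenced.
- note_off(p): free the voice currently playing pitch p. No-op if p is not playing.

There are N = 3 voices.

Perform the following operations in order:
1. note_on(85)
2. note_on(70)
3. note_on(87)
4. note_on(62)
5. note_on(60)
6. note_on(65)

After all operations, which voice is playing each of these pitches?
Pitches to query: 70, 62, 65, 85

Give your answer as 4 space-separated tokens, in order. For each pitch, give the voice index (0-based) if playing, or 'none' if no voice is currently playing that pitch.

Answer: none 0 2 none

Derivation:
Op 1: note_on(85): voice 0 is free -> assigned | voices=[85 - -]
Op 2: note_on(70): voice 1 is free -> assigned | voices=[85 70 -]
Op 3: note_on(87): voice 2 is free -> assigned | voices=[85 70 87]
Op 4: note_on(62): all voices busy, STEAL voice 0 (pitch 85, oldest) -> assign | voices=[62 70 87]
Op 5: note_on(60): all voices busy, STEAL voice 1 (pitch 70, oldest) -> assign | voices=[62 60 87]
Op 6: note_on(65): all voices busy, STEAL voice 2 (pitch 87, oldest) -> assign | voices=[62 60 65]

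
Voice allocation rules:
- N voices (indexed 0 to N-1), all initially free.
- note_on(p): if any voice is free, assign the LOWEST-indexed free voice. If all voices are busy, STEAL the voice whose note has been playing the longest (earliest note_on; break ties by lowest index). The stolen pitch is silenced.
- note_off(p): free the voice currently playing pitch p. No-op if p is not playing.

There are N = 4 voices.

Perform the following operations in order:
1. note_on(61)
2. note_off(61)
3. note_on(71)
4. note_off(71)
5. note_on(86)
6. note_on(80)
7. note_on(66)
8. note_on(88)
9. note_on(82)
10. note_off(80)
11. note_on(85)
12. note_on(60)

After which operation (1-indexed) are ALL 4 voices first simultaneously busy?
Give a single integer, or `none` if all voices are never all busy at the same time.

Op 1: note_on(61): voice 0 is free -> assigned | voices=[61 - - -]
Op 2: note_off(61): free voice 0 | voices=[- - - -]
Op 3: note_on(71): voice 0 is free -> assigned | voices=[71 - - -]
Op 4: note_off(71): free voice 0 | voices=[- - - -]
Op 5: note_on(86): voice 0 is free -> assigned | voices=[86 - - -]
Op 6: note_on(80): voice 1 is free -> assigned | voices=[86 80 - -]
Op 7: note_on(66): voice 2 is free -> assigned | voices=[86 80 66 -]
Op 8: note_on(88): voice 3 is free -> assigned | voices=[86 80 66 88]
Op 9: note_on(82): all voices busy, STEAL voice 0 (pitch 86, oldest) -> assign | voices=[82 80 66 88]
Op 10: note_off(80): free voice 1 | voices=[82 - 66 88]
Op 11: note_on(85): voice 1 is free -> assigned | voices=[82 85 66 88]
Op 12: note_on(60): all voices busy, STEAL voice 2 (pitch 66, oldest) -> assign | voices=[82 85 60 88]

Answer: 8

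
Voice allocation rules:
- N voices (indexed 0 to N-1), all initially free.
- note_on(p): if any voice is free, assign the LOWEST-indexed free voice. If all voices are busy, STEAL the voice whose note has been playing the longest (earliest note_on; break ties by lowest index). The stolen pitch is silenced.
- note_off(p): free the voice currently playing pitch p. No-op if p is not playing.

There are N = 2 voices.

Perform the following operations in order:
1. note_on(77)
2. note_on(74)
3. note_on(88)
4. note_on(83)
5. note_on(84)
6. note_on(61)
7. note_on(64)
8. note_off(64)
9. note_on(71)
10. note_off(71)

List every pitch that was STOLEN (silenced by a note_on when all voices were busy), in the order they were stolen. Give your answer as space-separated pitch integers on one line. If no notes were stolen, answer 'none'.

Op 1: note_on(77): voice 0 is free -> assigned | voices=[77 -]
Op 2: note_on(74): voice 1 is free -> assigned | voices=[77 74]
Op 3: note_on(88): all voices busy, STEAL voice 0 (pitch 77, oldest) -> assign | voices=[88 74]
Op 4: note_on(83): all voices busy, STEAL voice 1 (pitch 74, oldest) -> assign | voices=[88 83]
Op 5: note_on(84): all voices busy, STEAL voice 0 (pitch 88, oldest) -> assign | voices=[84 83]
Op 6: note_on(61): all voices busy, STEAL voice 1 (pitch 83, oldest) -> assign | voices=[84 61]
Op 7: note_on(64): all voices busy, STEAL voice 0 (pitch 84, oldest) -> assign | voices=[64 61]
Op 8: note_off(64): free voice 0 | voices=[- 61]
Op 9: note_on(71): voice 0 is free -> assigned | voices=[71 61]
Op 10: note_off(71): free voice 0 | voices=[- 61]

Answer: 77 74 88 83 84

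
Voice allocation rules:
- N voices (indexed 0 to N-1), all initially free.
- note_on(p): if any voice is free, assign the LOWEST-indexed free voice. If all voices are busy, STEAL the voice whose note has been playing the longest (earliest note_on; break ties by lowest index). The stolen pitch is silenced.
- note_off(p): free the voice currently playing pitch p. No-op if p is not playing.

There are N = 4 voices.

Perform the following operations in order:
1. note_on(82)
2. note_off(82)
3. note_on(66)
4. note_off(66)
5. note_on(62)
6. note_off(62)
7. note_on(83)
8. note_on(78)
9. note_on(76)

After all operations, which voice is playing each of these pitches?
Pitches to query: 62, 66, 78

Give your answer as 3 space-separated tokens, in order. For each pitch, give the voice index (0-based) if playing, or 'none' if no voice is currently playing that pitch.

Answer: none none 1

Derivation:
Op 1: note_on(82): voice 0 is free -> assigned | voices=[82 - - -]
Op 2: note_off(82): free voice 0 | voices=[- - - -]
Op 3: note_on(66): voice 0 is free -> assigned | voices=[66 - - -]
Op 4: note_off(66): free voice 0 | voices=[- - - -]
Op 5: note_on(62): voice 0 is free -> assigned | voices=[62 - - -]
Op 6: note_off(62): free voice 0 | voices=[- - - -]
Op 7: note_on(83): voice 0 is free -> assigned | voices=[83 - - -]
Op 8: note_on(78): voice 1 is free -> assigned | voices=[83 78 - -]
Op 9: note_on(76): voice 2 is free -> assigned | voices=[83 78 76 -]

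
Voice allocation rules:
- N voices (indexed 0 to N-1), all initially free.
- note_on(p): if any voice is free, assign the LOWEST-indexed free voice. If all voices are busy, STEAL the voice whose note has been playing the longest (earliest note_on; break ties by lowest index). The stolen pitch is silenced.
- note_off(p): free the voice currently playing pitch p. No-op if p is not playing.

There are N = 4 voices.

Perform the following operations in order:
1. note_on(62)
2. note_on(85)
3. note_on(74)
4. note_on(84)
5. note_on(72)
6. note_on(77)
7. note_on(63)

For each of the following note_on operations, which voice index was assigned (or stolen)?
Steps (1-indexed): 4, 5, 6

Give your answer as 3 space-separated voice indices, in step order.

Op 1: note_on(62): voice 0 is free -> assigned | voices=[62 - - -]
Op 2: note_on(85): voice 1 is free -> assigned | voices=[62 85 - -]
Op 3: note_on(74): voice 2 is free -> assigned | voices=[62 85 74 -]
Op 4: note_on(84): voice 3 is free -> assigned | voices=[62 85 74 84]
Op 5: note_on(72): all voices busy, STEAL voice 0 (pitch 62, oldest) -> assign | voices=[72 85 74 84]
Op 6: note_on(77): all voices busy, STEAL voice 1 (pitch 85, oldest) -> assign | voices=[72 77 74 84]
Op 7: note_on(63): all voices busy, STEAL voice 2 (pitch 74, oldest) -> assign | voices=[72 77 63 84]

Answer: 3 0 1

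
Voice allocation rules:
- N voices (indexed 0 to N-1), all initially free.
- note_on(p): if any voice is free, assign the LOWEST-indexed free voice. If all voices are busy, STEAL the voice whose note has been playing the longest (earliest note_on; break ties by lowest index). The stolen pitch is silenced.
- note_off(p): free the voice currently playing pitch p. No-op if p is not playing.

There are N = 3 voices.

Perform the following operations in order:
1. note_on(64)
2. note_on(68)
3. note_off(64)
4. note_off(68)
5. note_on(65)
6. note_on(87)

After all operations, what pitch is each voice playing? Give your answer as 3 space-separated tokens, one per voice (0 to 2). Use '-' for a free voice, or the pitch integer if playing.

Answer: 65 87 -

Derivation:
Op 1: note_on(64): voice 0 is free -> assigned | voices=[64 - -]
Op 2: note_on(68): voice 1 is free -> assigned | voices=[64 68 -]
Op 3: note_off(64): free voice 0 | voices=[- 68 -]
Op 4: note_off(68): free voice 1 | voices=[- - -]
Op 5: note_on(65): voice 0 is free -> assigned | voices=[65 - -]
Op 6: note_on(87): voice 1 is free -> assigned | voices=[65 87 -]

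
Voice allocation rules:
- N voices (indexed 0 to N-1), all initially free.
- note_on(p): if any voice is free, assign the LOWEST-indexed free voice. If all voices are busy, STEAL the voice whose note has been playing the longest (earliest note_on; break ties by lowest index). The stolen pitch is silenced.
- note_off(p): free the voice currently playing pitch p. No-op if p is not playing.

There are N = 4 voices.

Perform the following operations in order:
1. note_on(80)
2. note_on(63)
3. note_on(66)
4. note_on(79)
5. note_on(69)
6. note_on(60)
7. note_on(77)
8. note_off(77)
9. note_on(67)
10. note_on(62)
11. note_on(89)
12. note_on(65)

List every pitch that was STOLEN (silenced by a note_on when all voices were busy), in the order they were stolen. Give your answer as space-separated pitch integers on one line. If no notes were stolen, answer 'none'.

Op 1: note_on(80): voice 0 is free -> assigned | voices=[80 - - -]
Op 2: note_on(63): voice 1 is free -> assigned | voices=[80 63 - -]
Op 3: note_on(66): voice 2 is free -> assigned | voices=[80 63 66 -]
Op 4: note_on(79): voice 3 is free -> assigned | voices=[80 63 66 79]
Op 5: note_on(69): all voices busy, STEAL voice 0 (pitch 80, oldest) -> assign | voices=[69 63 66 79]
Op 6: note_on(60): all voices busy, STEAL voice 1 (pitch 63, oldest) -> assign | voices=[69 60 66 79]
Op 7: note_on(77): all voices busy, STEAL voice 2 (pitch 66, oldest) -> assign | voices=[69 60 77 79]
Op 8: note_off(77): free voice 2 | voices=[69 60 - 79]
Op 9: note_on(67): voice 2 is free -> assigned | voices=[69 60 67 79]
Op 10: note_on(62): all voices busy, STEAL voice 3 (pitch 79, oldest) -> assign | voices=[69 60 67 62]
Op 11: note_on(89): all voices busy, STEAL voice 0 (pitch 69, oldest) -> assign | voices=[89 60 67 62]
Op 12: note_on(65): all voices busy, STEAL voice 1 (pitch 60, oldest) -> assign | voices=[89 65 67 62]

Answer: 80 63 66 79 69 60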